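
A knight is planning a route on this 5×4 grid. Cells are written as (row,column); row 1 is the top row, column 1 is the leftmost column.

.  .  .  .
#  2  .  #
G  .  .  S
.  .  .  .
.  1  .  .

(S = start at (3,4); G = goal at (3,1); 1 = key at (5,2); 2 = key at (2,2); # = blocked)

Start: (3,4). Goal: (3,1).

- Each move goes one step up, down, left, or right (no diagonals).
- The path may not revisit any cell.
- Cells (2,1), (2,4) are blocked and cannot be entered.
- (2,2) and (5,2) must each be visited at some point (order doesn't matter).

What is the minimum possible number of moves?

Any route passes through (2,2) and (5,2) in some order between (3,4) and (3,1). Summing Manhattan distances along each leg and taking the cheapest ordering ((3,4) → (5,2) → (2,2) → (3,1)) gives a lower bound of 4 + 3 + 2 = 9 moves.
A route of 9 moves achieves this: (3,4) → (3,3) → (2,3) → (2,2) → (3,2) → (4,2) → (5,2) → (5,1) → (4,1) → (3,1).
Since 9 matches the lower bound, it is optimal.

9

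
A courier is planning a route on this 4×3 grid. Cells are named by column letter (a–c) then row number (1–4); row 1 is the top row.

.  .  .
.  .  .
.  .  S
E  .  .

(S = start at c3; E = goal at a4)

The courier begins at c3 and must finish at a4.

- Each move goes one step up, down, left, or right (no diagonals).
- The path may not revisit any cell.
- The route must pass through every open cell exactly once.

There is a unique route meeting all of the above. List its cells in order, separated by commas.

c3, c4, b4, b3, b2, c2, c1, b1, a1, a2, a3, a4

Need to visit all 12 open cells exactly once, starting at c3 and ending at a4.
Route from c3: down 1 to c4, left 1 to b4, up 2 to b2, right 1 to c2, up 1 to c1, left 2 to a1, down 3 to a4 — 11 moves in all.
Check: all 12 open cells covered.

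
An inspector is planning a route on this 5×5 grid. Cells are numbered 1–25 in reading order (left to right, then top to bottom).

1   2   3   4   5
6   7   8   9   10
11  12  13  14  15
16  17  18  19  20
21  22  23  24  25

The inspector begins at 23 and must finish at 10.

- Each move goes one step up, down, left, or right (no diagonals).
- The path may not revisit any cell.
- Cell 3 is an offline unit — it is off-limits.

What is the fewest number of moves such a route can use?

5

The Manhattan distance from 23 to 10 is |5−2| + |3−5| = 5, so at least 5 moves are needed.
A route of 5 moves achieves this: 23 → 18 → 13 → 8 → 9 → 10.
Since 5 matches the lower bound, it is optimal.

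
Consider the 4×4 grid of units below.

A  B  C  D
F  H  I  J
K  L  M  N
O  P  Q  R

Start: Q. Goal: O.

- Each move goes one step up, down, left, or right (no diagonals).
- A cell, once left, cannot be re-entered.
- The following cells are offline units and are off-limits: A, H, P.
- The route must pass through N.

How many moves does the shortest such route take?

6

Any route passes through N somewhere between Q and O. Summing Manhattan distances along the two legs (Q → N → O) gives a lower bound of 2 + 4 = 6 moves.
A route of 6 moves achieves this: Q → R → N → M → L → K → O.
Since 6 matches the lower bound, it is optimal.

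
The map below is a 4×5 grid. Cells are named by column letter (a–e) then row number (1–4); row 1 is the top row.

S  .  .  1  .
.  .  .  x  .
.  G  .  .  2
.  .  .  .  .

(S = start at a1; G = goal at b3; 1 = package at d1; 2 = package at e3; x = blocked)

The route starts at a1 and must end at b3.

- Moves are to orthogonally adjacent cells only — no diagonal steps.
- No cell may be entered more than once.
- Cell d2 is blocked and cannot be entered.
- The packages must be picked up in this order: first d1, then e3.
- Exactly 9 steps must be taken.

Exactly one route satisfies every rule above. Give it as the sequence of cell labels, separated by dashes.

a1 - b1 - c1 - d1 - e1 - e2 - e3 - d3 - c3 - b3

The waypoints must appear in the order d1, e3, with no cell reused.
Route from a1: right 4 to e1, down 2 to e3, left 3 to b3 — 9 moves in all.
Check: order respected (1 at step 3, 2 at step 6); 9 moves as required.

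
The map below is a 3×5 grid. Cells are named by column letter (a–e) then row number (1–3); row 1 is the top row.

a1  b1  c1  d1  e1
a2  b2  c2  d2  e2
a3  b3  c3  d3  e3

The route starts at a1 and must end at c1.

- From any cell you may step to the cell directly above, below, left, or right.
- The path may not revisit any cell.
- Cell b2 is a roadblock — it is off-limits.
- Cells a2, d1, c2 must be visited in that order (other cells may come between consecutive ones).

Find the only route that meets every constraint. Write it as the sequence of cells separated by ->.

The waypoints must appear in the order a2, d1, c2, with no cell reused.
Route from a1: down 2 to a3, right 4 to e3, up 2 to e1, left 1 to d1, down 1 to d2, left 1 to c2, up 1 to c1 — 12 moves in all.
Check: order respected (a2 at step 1, d1 at step 9, c2 at step 11).

a1 -> a2 -> a3 -> b3 -> c3 -> d3 -> e3 -> e2 -> e1 -> d1 -> d2 -> c2 -> c1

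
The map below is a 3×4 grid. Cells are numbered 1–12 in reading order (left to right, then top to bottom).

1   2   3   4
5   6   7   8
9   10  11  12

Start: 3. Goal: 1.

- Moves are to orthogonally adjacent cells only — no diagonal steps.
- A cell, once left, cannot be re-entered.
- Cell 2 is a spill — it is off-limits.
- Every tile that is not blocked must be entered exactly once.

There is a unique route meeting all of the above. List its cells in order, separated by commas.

3, 4, 8, 12, 11, 7, 6, 10, 9, 5, 1

Need to visit all 11 open cells exactly once, starting at 3 and ending at 1.
Cell 9 has only two open neighbours (5 and 10), so the path must pass straight through it: one of those is the cell it's entered from and the other is where it exits.
Route from 3: right to 4, 2× down (reaching 12), left to 11, up to 7, left to 6, down to 10, left to 9, 2× up (reaching 1) — 10 moves in all.
Check: all 11 open cells covered.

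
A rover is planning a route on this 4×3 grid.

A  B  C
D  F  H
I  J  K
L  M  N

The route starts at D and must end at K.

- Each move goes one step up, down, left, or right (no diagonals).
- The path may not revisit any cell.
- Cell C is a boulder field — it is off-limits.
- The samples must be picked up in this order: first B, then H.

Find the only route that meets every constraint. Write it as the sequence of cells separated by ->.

D -> A -> B -> F -> H -> K

The waypoints must appear in the order B, H, with no cell reused.
Route from D: up 1 to A, right 1 to B, down 1 to F, right 1 to H, down 1 to K — 5 moves in all.
Check: order respected (B at step 2, H at step 4).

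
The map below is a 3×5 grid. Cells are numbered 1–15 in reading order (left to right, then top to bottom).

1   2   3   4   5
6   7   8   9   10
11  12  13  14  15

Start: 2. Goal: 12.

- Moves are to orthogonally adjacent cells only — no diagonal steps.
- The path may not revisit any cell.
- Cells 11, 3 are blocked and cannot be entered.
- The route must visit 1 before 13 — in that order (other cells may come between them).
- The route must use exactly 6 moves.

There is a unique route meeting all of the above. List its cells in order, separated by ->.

The waypoints must appear in the order 1, 13, with no cell reused.
Route from 2: left 1 to 1, down 1 to 6, right 2 to 8, down 1 to 13, left 1 to 12 — 6 moves in all.
Check: order respected (1 at step 1, 13 at step 5); 6 moves as required.

2 -> 1 -> 6 -> 7 -> 8 -> 13 -> 12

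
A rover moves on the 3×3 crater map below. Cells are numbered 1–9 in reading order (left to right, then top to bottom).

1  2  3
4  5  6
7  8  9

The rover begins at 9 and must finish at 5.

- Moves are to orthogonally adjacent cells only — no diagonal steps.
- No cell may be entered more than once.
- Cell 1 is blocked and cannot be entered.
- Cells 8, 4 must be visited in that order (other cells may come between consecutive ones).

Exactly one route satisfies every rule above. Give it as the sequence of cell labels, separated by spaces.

The waypoints must appear in the order 8, 4, with no cell reused.
Route from 9: 2× left (reaching 7), up to 4, right to 5 — 4 moves in all.
Check: order respected (8 at step 1, 4 at step 3).

9 8 7 4 5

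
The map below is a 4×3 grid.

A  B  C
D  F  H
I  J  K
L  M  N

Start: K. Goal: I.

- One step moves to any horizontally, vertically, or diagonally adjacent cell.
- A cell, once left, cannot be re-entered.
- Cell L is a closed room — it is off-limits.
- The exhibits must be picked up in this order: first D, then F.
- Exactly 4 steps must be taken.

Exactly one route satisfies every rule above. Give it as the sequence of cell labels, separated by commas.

K, J, D, F, I

The waypoints must appear in the order D, F, with no cell reused.
Route from K: left 1 to J, up-left 1 to D, right 1 to F, down-left 1 to I — 4 moves in all.
Check: order respected (D at step 2, F at step 3); 4 moves as required.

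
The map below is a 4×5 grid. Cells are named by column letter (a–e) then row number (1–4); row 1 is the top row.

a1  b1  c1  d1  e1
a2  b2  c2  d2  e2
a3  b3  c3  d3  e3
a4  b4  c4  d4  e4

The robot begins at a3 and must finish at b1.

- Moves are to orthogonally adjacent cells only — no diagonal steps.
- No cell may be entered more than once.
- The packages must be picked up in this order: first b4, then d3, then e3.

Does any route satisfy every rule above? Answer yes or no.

One route that works: a3 → a4 → b4 → b3 → c3 → d3 → e3 → e2 → e1 → d1 → c1 → b1.

yes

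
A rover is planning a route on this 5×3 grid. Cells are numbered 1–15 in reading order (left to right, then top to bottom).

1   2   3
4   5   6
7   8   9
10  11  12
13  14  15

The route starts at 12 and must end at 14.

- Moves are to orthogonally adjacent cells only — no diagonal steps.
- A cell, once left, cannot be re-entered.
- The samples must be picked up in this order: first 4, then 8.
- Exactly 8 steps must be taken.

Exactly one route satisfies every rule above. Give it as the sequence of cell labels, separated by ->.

The waypoints must appear in the order 4, 8, with no cell reused.
Route from 12: up 2 to 6, left 2 to 4, down 1 to 7, right 1 to 8, down 2 to 14 — 8 moves in all.
Check: order respected (4 at step 4, 8 at step 6); 8 moves as required.

12 -> 9 -> 6 -> 5 -> 4 -> 7 -> 8 -> 11 -> 14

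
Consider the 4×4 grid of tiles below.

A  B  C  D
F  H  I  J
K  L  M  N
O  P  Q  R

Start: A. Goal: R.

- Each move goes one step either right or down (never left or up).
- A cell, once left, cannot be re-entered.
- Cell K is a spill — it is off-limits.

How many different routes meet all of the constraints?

16

A right/down-only route from A to R makes exactly 3 down-moves and 3 right-moves in some order.
With no other constraints that would be C(6,3) = 20 routes.
Subtract routes through each blocked cell (inclusion–exclusion for overlaps): − through K: 4 → 16.
That gives 16 routes.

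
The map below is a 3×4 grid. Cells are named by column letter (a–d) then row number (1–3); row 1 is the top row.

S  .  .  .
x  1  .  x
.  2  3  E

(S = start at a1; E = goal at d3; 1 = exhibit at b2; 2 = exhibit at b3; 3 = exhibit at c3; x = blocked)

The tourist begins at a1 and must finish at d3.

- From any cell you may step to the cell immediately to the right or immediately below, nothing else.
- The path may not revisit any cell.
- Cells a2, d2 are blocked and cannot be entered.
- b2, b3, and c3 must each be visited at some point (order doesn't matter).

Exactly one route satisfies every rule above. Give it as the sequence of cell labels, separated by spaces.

Moves only go right or down, so the column and row indices never decrease.
Route from a1: right 1 to b1, down 2 to b3, right 2 to d3 — 5 moves in all.
Check: all required cells visited.

a1 b1 b2 b3 c3 d3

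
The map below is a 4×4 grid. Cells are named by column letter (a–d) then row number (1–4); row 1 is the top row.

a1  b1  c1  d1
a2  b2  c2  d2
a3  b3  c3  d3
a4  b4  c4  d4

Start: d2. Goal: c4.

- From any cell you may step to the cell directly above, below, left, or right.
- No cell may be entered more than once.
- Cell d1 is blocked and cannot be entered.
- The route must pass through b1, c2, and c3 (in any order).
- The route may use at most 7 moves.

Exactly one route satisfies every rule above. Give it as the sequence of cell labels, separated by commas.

Any route must reach b1, c2, and c3 and still end at c4 within 7 moves, so the order of the required stops is forced.
Route from d2: left 1 to c2, up 1 to c1, left 1 to b1, down 2 to b3, right 1 to c3, down 1 to c4 — 7 moves in all.
Check: all required cells visited; 7 ≤ 7 moves.

d2, c2, c1, b1, b2, b3, c3, c4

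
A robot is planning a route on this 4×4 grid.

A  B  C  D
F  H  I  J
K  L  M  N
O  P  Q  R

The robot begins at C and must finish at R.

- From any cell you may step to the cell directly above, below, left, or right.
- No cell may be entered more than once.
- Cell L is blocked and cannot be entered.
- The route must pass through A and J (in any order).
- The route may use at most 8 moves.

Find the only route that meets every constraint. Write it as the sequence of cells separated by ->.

Any route must reach A and J and still end at R within 8 moves, so the order of the required stops is forced.
Route from C: 2× left (reaching A), down to F, 3× right (reaching J), 2× down (reaching R) — 8 moves in all.
Check: all required cells visited; 8 ≤ 8 moves.

C -> B -> A -> F -> H -> I -> J -> N -> R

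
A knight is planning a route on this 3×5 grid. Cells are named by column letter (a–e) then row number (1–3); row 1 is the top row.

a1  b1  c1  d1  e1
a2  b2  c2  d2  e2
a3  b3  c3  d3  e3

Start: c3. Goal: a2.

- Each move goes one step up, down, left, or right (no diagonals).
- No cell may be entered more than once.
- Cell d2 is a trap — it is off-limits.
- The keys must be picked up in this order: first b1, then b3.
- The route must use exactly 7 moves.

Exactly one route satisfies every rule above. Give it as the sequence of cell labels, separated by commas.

The waypoints must appear in the order b1, b3, with no cell reused.
Route from c3: up 2 to c1, left 1 to b1, down 2 to b3, left 1 to a3, up 1 to a2 — 7 moves in all.
Check: order respected (b1 at step 3, b3 at step 5); 7 moves as required.

c3, c2, c1, b1, b2, b3, a3, a2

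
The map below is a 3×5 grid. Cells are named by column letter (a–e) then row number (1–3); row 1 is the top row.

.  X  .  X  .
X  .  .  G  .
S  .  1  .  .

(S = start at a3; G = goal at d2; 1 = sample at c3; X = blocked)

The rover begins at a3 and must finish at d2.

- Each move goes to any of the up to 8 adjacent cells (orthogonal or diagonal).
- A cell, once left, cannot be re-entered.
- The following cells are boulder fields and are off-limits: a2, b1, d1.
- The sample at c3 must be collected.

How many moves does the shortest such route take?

Any route passes through c3 somewhere between a3 and d2. Summing Chebyshev distances along the two legs (a3 → c3 → d2) gives a lower bound of 2 + 1 = 3 moves.
A route of 3 moves achieves this: a3 → b2 → c3 → d2.
Since 3 matches the lower bound, it is optimal.

3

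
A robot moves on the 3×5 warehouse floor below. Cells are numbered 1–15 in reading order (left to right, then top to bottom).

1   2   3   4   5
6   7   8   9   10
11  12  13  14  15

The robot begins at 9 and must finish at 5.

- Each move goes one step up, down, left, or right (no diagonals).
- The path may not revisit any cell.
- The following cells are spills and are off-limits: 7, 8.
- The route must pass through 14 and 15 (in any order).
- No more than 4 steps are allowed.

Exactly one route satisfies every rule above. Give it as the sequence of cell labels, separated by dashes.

9 - 14 - 15 - 10 - 5

Any route must reach 14 and 15 and still end at 5 within 4 moves, so the order of the required stops is forced.
Route from 9: down 1 to 14, right 1 to 15, up 2 to 5 — 4 moves in all.
Check: all required cells visited; 4 ≤ 4 moves.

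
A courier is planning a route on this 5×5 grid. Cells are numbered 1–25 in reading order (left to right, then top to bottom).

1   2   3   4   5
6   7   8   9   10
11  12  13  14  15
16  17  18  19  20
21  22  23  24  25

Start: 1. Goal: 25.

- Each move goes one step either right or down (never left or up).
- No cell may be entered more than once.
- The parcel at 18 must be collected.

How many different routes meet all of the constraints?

30

A right/down-only route from 1 to 25 makes exactly 4 down-moves and 4 right-moves in some order.
With no other constraints that would be C(8,4) = 70 routes.
Split at 18 and multiply the segment counts: 1→18: 10; 18→25: 3; product = 30.
That gives 30 routes.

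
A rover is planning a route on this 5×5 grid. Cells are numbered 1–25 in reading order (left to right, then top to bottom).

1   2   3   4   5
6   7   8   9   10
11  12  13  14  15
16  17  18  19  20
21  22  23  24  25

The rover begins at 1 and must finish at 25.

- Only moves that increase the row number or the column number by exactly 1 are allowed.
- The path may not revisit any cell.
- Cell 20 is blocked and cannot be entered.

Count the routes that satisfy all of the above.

A right/down-only route from 1 to 25 makes exactly 4 down-moves and 4 right-moves in some order.
With no other constraints that would be C(8,4) = 70 routes.
Subtract routes through each blocked cell (inclusion–exclusion for overlaps): − through 20: 35 → 35.
That gives 35 routes.

35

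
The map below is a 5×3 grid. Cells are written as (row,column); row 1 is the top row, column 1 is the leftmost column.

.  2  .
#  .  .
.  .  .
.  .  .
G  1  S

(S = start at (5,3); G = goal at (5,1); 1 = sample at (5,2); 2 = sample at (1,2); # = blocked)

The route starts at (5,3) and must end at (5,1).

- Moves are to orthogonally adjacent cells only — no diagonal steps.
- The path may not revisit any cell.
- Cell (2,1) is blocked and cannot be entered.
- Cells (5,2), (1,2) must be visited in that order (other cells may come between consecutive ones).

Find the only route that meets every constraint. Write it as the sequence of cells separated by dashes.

The waypoints must appear in the order (5,2), (1,2), with no cell reused.
Route from (5,3): left 1 to (5,2), up 1 to (4,2), right 1 to (4,3), up 3 to (1,3), left 1 to (1,2), down 2 to (3,2), left 1 to (3,1), down 2 to (5,1) — 12 moves in all.
Check: order respected (1 at step 1, 2 at step 7).

(5,3) - (5,2) - (4,2) - (4,3) - (3,3) - (2,3) - (1,3) - (1,2) - (2,2) - (3,2) - (3,1) - (4,1) - (5,1)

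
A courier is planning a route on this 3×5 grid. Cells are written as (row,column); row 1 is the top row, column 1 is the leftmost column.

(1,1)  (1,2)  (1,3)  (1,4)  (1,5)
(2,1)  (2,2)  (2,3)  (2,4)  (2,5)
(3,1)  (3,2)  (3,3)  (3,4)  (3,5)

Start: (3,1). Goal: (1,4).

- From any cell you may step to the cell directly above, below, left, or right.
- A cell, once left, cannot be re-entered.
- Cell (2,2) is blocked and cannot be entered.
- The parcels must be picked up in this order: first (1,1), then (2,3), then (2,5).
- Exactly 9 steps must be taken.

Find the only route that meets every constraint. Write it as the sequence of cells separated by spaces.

(3,1) (2,1) (1,1) (1,2) (1,3) (2,3) (2,4) (2,5) (1,5) (1,4)

The waypoints must appear in the order (1,1), (2,3), (2,5), with no cell reused.
Route from (3,1): up 2 to (1,1), right 2 to (1,3), down 1 to (2,3), right 2 to (2,5), up 1 to (1,5), left 1 to (1,4) — 9 moves in all.
Check: order respected ((1,1) at step 2, (2,3) at step 5, (2,5) at step 7); 9 moves as required.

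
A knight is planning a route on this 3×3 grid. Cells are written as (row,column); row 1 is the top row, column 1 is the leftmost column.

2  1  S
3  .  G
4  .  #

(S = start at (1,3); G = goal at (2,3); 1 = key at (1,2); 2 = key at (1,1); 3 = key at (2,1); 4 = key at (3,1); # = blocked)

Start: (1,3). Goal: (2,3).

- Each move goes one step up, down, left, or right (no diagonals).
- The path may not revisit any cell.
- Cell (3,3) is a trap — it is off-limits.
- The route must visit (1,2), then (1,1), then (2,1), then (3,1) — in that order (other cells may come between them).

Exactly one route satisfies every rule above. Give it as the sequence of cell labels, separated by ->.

The waypoints must appear in the order (1,2), (1,1), (2,1), (3,1), with no cell reused.
Route from (1,3): 2× left (reaching (1,1)), 2× down (reaching (3,1)), right to (3,2), up to (2,2), right to (2,3) — 7 moves in all.
Check: order respected (1 at step 1, 2 at step 2, 3 at step 3, 4 at step 4).

(1,3) -> (1,2) -> (1,1) -> (2,1) -> (3,1) -> (3,2) -> (2,2) -> (2,3)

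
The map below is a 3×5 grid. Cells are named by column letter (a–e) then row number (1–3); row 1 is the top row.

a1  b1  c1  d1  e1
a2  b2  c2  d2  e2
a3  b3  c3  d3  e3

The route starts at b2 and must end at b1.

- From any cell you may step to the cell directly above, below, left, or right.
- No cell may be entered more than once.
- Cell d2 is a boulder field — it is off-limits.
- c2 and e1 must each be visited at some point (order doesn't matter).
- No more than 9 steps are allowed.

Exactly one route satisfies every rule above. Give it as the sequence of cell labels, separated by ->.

The budget equals the shortest possible length, so every move has to be on a shortest route through the required cells.
Route from b2: right 1 to c2, down 1 to c3, right 2 to e3, up 2 to e1, left 3 to b1 — 9 moves in all.
Check: all required cells visited; 9 ≤ 9 moves.

b2 -> c2 -> c3 -> d3 -> e3 -> e2 -> e1 -> d1 -> c1 -> b1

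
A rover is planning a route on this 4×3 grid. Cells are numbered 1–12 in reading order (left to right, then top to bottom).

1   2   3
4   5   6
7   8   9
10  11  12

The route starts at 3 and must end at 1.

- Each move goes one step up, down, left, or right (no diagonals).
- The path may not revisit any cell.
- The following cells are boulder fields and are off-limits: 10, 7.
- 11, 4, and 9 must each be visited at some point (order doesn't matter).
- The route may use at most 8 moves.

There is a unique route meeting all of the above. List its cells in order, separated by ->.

The 8-move cap with required stops at 11, 4, 9 leaves no slack for detours.
Route from 3: 3× down (reaching 12), left to 11, 2× up (reaching 5), left to 4, up to 1 — 8 moves in all.
Check: all required cells visited; 8 ≤ 8 moves.

3 -> 6 -> 9 -> 12 -> 11 -> 8 -> 5 -> 4 -> 1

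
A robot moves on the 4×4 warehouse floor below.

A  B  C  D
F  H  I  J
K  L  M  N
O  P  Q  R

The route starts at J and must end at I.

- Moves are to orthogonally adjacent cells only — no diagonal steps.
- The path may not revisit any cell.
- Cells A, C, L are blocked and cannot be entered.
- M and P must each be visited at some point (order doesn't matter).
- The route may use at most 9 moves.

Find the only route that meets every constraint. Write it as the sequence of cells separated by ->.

J -> N -> M -> Q -> P -> O -> K -> F -> H -> I

Any route must reach M and P and still end at I within 9 moves, so the order of the required stops is forced.
Route from J: down to N, left to M, down to Q, 2× left (reaching O), 2× up (reaching F), 2× right (reaching I) — 9 moves in all.
Check: all required cells visited; 9 ≤ 9 moves.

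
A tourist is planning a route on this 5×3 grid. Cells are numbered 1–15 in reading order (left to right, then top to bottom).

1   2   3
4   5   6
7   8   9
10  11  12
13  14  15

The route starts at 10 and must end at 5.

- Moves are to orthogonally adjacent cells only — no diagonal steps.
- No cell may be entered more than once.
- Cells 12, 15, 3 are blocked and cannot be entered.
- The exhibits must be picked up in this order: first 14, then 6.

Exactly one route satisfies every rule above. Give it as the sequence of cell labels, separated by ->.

10 -> 13 -> 14 -> 11 -> 8 -> 9 -> 6 -> 5

The waypoints must appear in the order 14, 6, with no cell reused.
Route from 10: down to 13, right to 14, 2× up (reaching 8), right to 9, up to 6, left to 5 — 7 moves in all.
Check: order respected (14 at step 2, 6 at step 6).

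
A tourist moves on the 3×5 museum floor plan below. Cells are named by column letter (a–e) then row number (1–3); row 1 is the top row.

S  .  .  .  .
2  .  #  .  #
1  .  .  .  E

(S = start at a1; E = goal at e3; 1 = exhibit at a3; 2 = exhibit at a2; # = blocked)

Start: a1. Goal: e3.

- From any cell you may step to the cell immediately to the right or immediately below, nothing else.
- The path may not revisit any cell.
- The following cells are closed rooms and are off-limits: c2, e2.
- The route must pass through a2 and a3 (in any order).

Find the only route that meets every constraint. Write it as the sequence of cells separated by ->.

Moves only go right or down, so the column and row indices never decrease.
Route from a1: down 2 to a3, right 4 to e3 — 6 moves in all.
Check: all required cells visited.

a1 -> a2 -> a3 -> b3 -> c3 -> d3 -> e3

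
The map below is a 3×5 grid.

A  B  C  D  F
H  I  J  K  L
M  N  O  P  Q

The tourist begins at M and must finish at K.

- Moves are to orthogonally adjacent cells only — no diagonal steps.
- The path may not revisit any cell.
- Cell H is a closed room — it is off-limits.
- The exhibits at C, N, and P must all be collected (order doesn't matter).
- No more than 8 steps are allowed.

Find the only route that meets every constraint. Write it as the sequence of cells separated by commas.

Any route must reach C, N, and P and still end at K within 8 moves, so the order of the required stops is forced.
Route from M: right 1 to N, up 2 to B, right 1 to C, down 2 to O, right 1 to P, up 1 to K — 8 moves in all.
Check: all required cells visited; 8 ≤ 8 moves.

M, N, I, B, C, J, O, P, K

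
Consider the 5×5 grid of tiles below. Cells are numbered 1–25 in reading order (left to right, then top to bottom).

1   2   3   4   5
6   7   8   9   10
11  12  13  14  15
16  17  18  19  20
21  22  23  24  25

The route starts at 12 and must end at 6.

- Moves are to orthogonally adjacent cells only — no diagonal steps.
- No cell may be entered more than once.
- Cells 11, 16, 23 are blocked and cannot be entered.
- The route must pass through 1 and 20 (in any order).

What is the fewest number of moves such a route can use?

Any route passes through 1 and 20 in some order between 12 and 6. Summing Manhattan distances along each leg and taking the cheapest ordering (12 → 20 → 1 → 6) gives a lower bound of 4 + 7 + 1 = 12 moves.
A route of 12 moves achieves this: 12 → 17 → 18 → 19 → 20 → 15 → 10 → 5 → 4 → 3 → 2 → 1 → 6.
Since 12 matches the lower bound, it is optimal.

12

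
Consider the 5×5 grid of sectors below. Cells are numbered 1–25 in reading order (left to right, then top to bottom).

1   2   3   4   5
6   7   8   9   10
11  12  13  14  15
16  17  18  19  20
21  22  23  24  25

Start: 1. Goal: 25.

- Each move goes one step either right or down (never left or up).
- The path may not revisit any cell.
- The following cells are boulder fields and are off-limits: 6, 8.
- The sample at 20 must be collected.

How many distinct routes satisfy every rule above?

A right/down-only route from 1 to 25 makes exactly 4 down-moves and 4 right-moves in some order.
With no other constraints that would be C(8,4) = 70 routes.
Split at 20 and multiply the segment counts (each segment already excludes blocked cells): 1→20: 8; 20→25: 1; product = 8.
That gives 8 routes.

8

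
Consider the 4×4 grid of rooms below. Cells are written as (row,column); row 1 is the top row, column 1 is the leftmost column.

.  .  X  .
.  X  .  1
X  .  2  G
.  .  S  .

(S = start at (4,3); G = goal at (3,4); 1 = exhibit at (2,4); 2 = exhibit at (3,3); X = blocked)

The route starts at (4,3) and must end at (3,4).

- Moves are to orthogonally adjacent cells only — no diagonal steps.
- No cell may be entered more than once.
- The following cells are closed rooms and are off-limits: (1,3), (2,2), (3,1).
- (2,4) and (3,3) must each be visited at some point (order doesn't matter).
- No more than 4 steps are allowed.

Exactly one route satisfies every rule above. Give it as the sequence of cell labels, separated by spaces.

The budget equals the shortest possible length, so every move has to be on a shortest route through the required cells.
Route from (4,3): 2× up (reaching (2,3)), right to (2,4), down to (3,4) — 4 moves in all.
Check: all required cells visited; 4 ≤ 4 moves.

(4,3) (3,3) (2,3) (2,4) (3,4)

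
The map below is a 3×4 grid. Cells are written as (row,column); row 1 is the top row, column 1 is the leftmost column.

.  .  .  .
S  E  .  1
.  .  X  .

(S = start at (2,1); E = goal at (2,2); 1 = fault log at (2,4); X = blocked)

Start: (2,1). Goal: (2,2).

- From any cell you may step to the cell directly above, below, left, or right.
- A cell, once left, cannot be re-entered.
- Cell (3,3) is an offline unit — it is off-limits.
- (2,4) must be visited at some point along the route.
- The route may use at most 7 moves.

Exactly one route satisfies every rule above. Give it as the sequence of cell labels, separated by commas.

The 7-move cap with required stops at (2,4) leaves no slack for detours.
Route from (2,1): up 1 to (1,1), right 3 to (1,4), down 1 to (2,4), left 2 to (2,2) — 7 moves in all.
Check: all required cells visited; 7 ≤ 7 moves.

(2,1), (1,1), (1,2), (1,3), (1,4), (2,4), (2,3), (2,2)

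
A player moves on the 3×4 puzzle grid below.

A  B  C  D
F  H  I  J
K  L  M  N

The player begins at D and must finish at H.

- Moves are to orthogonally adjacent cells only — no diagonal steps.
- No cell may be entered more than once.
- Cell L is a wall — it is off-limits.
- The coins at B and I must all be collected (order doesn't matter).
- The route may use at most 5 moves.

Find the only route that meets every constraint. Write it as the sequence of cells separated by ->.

The budget equals the shortest possible length, so every move has to be on a shortest route through the required cells.
Route from D: down 1 to J, left 1 to I, up 1 to C, left 1 to B, down 1 to H — 5 moves in all.
Check: all required cells visited; 5 ≤ 5 moves.

D -> J -> I -> C -> B -> H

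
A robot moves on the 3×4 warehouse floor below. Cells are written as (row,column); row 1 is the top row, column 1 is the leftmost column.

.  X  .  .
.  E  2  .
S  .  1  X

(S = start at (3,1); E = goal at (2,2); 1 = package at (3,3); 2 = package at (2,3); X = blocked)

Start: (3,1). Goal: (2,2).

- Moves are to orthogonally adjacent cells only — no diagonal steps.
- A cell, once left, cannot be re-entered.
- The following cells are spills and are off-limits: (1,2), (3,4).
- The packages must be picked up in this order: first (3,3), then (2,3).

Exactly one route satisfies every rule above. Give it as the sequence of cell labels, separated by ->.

The waypoints must appear in the order (3,3), (2,3), with no cell reused.
Route from (3,1): 2× right (reaching (3,3)), up to (2,3), left to (2,2) — 4 moves in all.
Check: order respected (1 at step 2, 2 at step 3).

(3,1) -> (3,2) -> (3,3) -> (2,3) -> (2,2)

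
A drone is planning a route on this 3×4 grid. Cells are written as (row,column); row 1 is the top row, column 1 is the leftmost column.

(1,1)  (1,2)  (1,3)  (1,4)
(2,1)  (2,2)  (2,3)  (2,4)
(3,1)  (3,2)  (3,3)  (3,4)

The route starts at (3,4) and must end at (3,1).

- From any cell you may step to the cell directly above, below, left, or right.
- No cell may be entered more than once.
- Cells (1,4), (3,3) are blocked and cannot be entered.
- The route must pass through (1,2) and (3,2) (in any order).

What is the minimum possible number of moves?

7

Any route passes through (1,2) and (3,2) in some order between (3,4) and (3,1). Summing Manhattan distances along each leg and taking the cheapest ordering ((3,4) → (1,2) → (3,2) → (3,1)) gives a lower bound of 4 + 2 + 1 = 7 moves.
A route of 7 moves achieves this: (3,4) → (2,4) → (2,3) → (1,3) → (1,2) → (2,2) → (3,2) → (3,1).
Since 7 matches the lower bound, it is optimal.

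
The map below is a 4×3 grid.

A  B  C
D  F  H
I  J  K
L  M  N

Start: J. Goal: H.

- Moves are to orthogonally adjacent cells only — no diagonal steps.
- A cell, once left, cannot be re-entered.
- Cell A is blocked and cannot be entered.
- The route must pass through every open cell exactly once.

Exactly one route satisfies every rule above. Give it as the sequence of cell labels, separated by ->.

J -> K -> N -> M -> L -> I -> D -> F -> B -> C -> H

Need to visit all 11 open cells exactly once, starting at J and ending at H.
Cell C has only two open neighbours (H and B), so the path must pass straight through it: one of those is the cell it's entered from and the other is where it exits.
Route from J: right to K, down to N, 2× left (reaching L), 2× up (reaching D), right to F, up to B, right to C, down to H — 10 moves in all.
Check: all 11 open cells covered.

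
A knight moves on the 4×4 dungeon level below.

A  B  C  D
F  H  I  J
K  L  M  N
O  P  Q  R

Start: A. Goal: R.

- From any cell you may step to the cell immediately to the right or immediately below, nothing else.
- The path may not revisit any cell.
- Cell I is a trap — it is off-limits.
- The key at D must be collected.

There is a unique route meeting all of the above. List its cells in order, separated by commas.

Moves only go right or down, so the column and row indices never decrease.
Route from A: 3× right (reaching D), 3× down (reaching R) — 6 moves in all.
Check: all required cells visited.

A, B, C, D, J, N, R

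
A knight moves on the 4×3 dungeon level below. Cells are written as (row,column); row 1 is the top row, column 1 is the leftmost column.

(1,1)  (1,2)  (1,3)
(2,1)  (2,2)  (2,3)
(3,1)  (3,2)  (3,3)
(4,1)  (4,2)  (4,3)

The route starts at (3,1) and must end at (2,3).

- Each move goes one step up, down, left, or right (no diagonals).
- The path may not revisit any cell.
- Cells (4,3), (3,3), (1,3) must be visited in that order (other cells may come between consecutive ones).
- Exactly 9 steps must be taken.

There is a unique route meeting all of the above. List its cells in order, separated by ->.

The waypoints must appear in the order (4,3), (3,3), (1,3), with no cell reused.
Route from (3,1): down 1 to (4,1), right 2 to (4,3), up 1 to (3,3), left 1 to (3,2), up 2 to (1,2), right 1 to (1,3), down 1 to (2,3) — 9 moves in all.
Check: order respected ((4,3) at step 3, (3,3) at step 4, (1,3) at step 8); 9 moves as required.

(3,1) -> (4,1) -> (4,2) -> (4,3) -> (3,3) -> (3,2) -> (2,2) -> (1,2) -> (1,3) -> (2,3)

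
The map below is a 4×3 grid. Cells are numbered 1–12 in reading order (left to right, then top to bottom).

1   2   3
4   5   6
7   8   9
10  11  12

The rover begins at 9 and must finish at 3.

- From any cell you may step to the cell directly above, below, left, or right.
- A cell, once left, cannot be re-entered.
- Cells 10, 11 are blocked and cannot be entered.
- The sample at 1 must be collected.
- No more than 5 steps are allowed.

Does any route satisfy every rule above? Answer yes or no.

no

Even ignoring the no-revisit rule, getting from 9 to 3 via 1 needs at least 4 + 2 = 6 moves (Manhattan distance per leg), which exceeds the 5-move limit.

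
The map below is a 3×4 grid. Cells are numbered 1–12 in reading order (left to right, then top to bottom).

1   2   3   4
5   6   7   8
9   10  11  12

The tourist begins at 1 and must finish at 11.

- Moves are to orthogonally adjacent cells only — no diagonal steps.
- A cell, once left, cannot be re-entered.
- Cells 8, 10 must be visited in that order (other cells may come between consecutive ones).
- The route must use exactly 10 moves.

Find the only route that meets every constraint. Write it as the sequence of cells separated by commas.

The waypoints must appear in the order 8, 10, with no cell reused.
Route from 1: right 3 to 4, down 1 to 8, left 3 to 5, down 1 to 9, right 2 to 11 — 10 moves in all.
Check: order respected (8 at step 4, 10 at step 9); 10 moves as required.

1, 2, 3, 4, 8, 7, 6, 5, 9, 10, 11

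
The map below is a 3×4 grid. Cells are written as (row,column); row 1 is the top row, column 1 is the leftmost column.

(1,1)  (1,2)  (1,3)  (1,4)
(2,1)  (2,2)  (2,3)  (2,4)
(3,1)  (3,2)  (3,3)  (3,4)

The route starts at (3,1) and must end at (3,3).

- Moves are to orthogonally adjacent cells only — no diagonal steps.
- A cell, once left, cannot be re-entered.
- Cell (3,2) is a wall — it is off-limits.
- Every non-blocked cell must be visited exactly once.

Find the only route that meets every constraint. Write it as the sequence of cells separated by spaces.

(3,1) (2,1) (1,1) (1,2) (2,2) (2,3) (1,3) (1,4) (2,4) (3,4) (3,3)

Need to visit all 11 open cells exactly once, starting at (3,1) and ending at (3,3).
Route from (3,1): 2× up (reaching (1,1)), right to (1,2), down to (2,2), right to (2,3), up to (1,3), right to (1,4), 2× down (reaching (3,4)), left to (3,3) — 10 moves in all.
Check: all 11 open cells covered.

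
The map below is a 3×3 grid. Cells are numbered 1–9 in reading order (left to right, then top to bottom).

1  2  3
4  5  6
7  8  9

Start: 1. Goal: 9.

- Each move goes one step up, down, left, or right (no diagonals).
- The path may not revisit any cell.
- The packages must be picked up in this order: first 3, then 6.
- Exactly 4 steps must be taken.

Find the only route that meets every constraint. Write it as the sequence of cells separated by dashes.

The waypoints must appear in the order 3, 6, with no cell reused.
Route from 1: right 2 to 3, down 2 to 9 — 4 moves in all.
Check: order respected (3 at step 2, 6 at step 3); 4 moves as required.

1 - 2 - 3 - 6 - 9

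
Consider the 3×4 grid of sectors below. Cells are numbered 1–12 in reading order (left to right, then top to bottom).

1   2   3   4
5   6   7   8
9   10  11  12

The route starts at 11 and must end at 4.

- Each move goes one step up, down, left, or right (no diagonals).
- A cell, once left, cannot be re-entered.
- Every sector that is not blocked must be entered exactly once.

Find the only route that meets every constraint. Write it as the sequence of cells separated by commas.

11, 12, 8, 7, 6, 10, 9, 5, 1, 2, 3, 4

Need to visit all 12 open cells exactly once, starting at 11 and ending at 4.
Route from 11: right to 12, up to 8, 2× left (reaching 6), down to 10, left to 9, 2× up (reaching 1), 3× right (reaching 4) — 11 moves in all.
Check: all 12 open cells covered.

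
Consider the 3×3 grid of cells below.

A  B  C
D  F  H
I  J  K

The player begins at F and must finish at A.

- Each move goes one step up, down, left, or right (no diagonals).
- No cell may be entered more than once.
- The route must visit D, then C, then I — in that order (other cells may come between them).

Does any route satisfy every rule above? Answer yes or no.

Ignoring the required order, 2 revisit-free routes from F to A pass through all of D, C, and I; the waypoint orders that occur are C → I → D (1); D → I → C (1) — never D → C → I.

no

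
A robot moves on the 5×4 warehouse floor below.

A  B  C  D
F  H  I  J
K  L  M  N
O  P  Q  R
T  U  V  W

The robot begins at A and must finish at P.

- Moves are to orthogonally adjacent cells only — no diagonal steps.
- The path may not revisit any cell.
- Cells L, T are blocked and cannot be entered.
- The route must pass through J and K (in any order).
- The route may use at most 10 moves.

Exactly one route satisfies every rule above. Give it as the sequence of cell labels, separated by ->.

The budget equals the shortest possible length, so every move has to be on a shortest route through the required cells.
Route from A: 3× right (reaching D), down to J, 3× left (reaching F), 2× down (reaching O), right to P — 10 moves in all.
Check: all required cells visited; 10 ≤ 10 moves.

A -> B -> C -> D -> J -> I -> H -> F -> K -> O -> P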